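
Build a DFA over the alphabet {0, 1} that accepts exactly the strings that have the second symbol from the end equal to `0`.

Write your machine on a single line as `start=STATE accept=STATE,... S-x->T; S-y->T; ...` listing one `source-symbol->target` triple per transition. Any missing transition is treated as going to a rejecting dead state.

A DFA must remember the last 2 symbols (since which symbol is second-to-last isn't known until the input ends). Use one state per possible window of the last ≤2 symbols; accept from those whose window starts with `0`.
A 7-state machine:
        0   1  
>  q0   q1  q2 
   q1   q3  q4 
   q2   q5  q6 
 * q3   q3  q4 
 * q4   q5  q6 
   q5   q3  q4 
   q6   q5  q6 
(> = start, * = accepting)

start=q0; accept=q3,q4; q0-0->q1; q0-1->q2; q1-0->q3; q1-1->q4; q2-0->q5; q2-1->q6; q3-0->q3; q3-1->q4; q4-0->q5; q4-1->q6; q5-0->q3; q5-1->q4; q6-0->q5; q6-1->q6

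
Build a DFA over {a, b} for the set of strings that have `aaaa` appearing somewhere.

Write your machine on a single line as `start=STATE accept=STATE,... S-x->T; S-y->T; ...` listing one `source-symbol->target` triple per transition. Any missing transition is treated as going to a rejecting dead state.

start=S0; accept=S4; S0-a->S1; S0-b->S0; S1-a->S2; S1-b->S0; S2-a->S3; S2-b->S0; S3-a->S4; S3-b->S0; S4-a->S4; S4-b->S4

States S0..S3 record the length of the longest prefix of `aaaa` that matches the current input suffix. Reaching S4 means `aaaa` has been seen, and we stay there forever. Accept from S4.
        a   b  
>  S0   S1  S0 
   S1   S2  S0 
   S2   S3  S0 
   S3   S4  S0 
 * S4   S4  S4 
(> = start, * = accepting)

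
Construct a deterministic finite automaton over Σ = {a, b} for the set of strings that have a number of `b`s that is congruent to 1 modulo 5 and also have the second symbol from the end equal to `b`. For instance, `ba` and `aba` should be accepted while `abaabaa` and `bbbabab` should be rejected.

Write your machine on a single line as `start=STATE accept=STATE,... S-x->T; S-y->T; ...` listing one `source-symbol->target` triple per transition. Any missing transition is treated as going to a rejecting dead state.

start=q0; accept=q2,q8; q0-a->q0; q0-b->q1; q1-a->q2; q1-b->q3; q2-a->q4; q2-b->q3; q3-a->q3; q3-b->q5; q4-a->q4; q4-b->q3; q5-a->q5; q5-b->q6; q6-a->q6; q6-b->q7; q7-a->q0; q7-b->q8; q8-a->q2; q8-b->q3

Build one automaton per condition and run them in lockstep. One (5 states) tracks the count of `b`s modulo 5; the other (7 states) tracks the last 2 symbols read. Each combined state is a pair, one component from each; accept when both components accept. After merging equivalent states the machine shrinks.
A 9-state machine:
        a   b  
>  q0   q0  q1 
   q1   q2  q3 
 * q2   q4  q3 
   q3   q3  q5 
   q4   q4  q3 
   q5   q5  q6 
   q6   q6  q7 
   q7   q0  q8 
 * q8   q2  q3 
(> = start, * = accepting)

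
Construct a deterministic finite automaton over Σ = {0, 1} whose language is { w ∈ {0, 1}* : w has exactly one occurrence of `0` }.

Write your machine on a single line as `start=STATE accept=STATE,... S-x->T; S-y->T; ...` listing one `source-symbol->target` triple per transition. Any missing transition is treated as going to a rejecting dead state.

start=A; accept=B; A-0->B; A-1->A; B-0->C; B-1->B; C-0->C; C-1->C

Count `0`s, saturating at 2: state A means no `0` yet, B means one `0` seen, C means more than one. Each `0` increments (capped at C); other symbols loop. Accept from {B}.
3 states suffice.
       0  1 
>  A   B  A 
 * B   C  B 
   C   C  C 
(> = start, * = accepting)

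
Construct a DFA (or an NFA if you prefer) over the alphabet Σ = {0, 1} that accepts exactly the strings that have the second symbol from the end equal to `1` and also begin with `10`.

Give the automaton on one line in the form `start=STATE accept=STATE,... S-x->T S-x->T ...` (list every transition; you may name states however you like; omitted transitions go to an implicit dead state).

start=s0 accept=s3,s6 s0-0->s1 s0-1->s2 s1-0->s1 s1-1->s1 s2-0->s3 s2-1->s1 s3-0->s4 s3-1->s5 s4-0->s4 s4-1->s5 s5-0->s3 s5-1->s6 s6-0->s3 s6-1->s6

Run two small machines in parallel and take their product. One (7 states) tracks the last 2 symbols read; the other (4 states) tracks whether the input so far still matches the prefix `10`. Each combined state is a pair, one component from each; accept when both components accept. After merging equivalent states the machine shrinks.
        0   1  
>  s0   s1  s2 
   s1   s1  s1 
   s2   s3  s1 
 * s3   s4  s5 
   s4   s4  s5 
   s5   s3  s6 
 * s6   s3  s6 
(> = start, * = accepting)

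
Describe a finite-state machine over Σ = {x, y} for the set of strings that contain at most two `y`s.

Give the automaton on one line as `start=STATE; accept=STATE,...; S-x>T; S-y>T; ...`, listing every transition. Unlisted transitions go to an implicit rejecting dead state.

start=q0; accept=q0,q1,q2; q0-x>q0; q0-y>q1; q1-x>q1; q1-y>q2; q2-x>q2; q2-y>q3; q3-x>q3; q3-y>q3

Only the number of `y`s matters, and only up to 3. Make a chain q0 → q1 → q2 → q3 advanced by each `y` (with q3 absorbing); every other symbol self-loops. The accepting set is {q0, q1, q2}.
With 4 states:
        x   y  
>* q0   q0  q1 
 * q1   q1  q2 
 * q2   q2  q3 
   q3   q3  q3 
(> = start, * = accepting)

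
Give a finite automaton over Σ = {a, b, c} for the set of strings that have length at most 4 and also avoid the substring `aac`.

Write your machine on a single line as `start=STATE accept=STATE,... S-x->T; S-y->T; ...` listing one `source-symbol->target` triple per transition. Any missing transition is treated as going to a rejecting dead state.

Handle the two conditions separately and then intersect. The first has 6 states tracking the input length, saturating at 5; the second has 4 states tracking partial matches of the forbidden pattern `aac`. A product state is a pair (one from each), accepting exactly when both do.
18 states suffice.
          a    b    c  
>* q0     q1   q2   q2 
 * q1     q3   q4   q4 
 * q2     q5   q4   q4 
 * q3     q6   q7   q8 
 * q4     q9   q7   q7 
 * q5     q6   q7   q7 
 * q6    q10  q11  q12 
 * q7    q13  q11  q11 
   q8    q12  q12  q12 
 * q9    q10  q11  q11 
 * q10   q14  q15  q16 
 * q11   q17  q15  q15 
   q12   q16  q16  q16 
 * q13   q14  q15  q15 
   q14   q14  q15  q16 
   q15   q17  q15  q15 
   q16   q16  q16  q16 
   q17   q14  q15  q15 
(> = start, * = accepting)

start=q0; accept=q0,q1,q2,q3,q4,q5,q6,q7,q9,q10,q11,q13; q0-a->q1; q0-b->q2; q0-c->q2; q1-a->q3; q1-b->q4; q1-c->q4; q2-a->q5; q2-b->q4; q2-c->q4; q3-a->q6; q3-b->q7; q3-c->q8; q4-a->q9; q4-b->q7; q4-c->q7; q5-a->q6; q5-b->q7; q5-c->q7; q6-a->q10; q6-b->q11; q6-c->q12; q7-a->q13; q7-b->q11; q7-c->q11; q8-a->q12; q8-b->q12; q8-c->q12; q9-a->q10; q9-b->q11; q9-c->q11; q10-a->q14; q10-b->q15; q10-c->q16; q11-a->q17; q11-b->q15; q11-c->q15; q12-a->q16; q12-b->q16; q12-c->q16; q13-a->q14; q13-b->q15; q13-c->q15; q14-a->q14; q14-b->q15; q14-c->q16; q15-a->q17; q15-b->q15; q15-c->q15; q16-a->q16; q16-b->q16; q16-c->q16; q17-a->q14; q17-b->q15; q17-c->q15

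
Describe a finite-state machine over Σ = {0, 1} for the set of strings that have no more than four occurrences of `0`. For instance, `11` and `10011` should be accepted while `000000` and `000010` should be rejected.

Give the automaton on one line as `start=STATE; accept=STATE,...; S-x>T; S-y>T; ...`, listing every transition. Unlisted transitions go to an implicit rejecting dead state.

start=q0; accept=q0,q1,q2,q3,q4; q0-0>q1; q0-1>q0; q1-0>q2; q1-1>q1; q2-0>q3; q2-1>q2; q3-0>q4; q3-1>q3; q4-0>q5; q4-1>q4; q5-0>q5; q5-1>q5

Only the number of `0`s matters, and only up to 5. Make a chain q0 → q1 → q2 → q3 → q4 → q5 advanced by each `0` (with q5 absorbing); every other symbol self-loops. The accepting set is {q0, q1, q2, q3, q4}.
6 states suffice.
        0   1  
>* q0   q1  q0 
 * q1   q2  q1 
 * q2   q3  q2 
 * q3   q4  q3 
 * q4   q5  q4 
   q5   q5  q5 
(> = start, * = accepting)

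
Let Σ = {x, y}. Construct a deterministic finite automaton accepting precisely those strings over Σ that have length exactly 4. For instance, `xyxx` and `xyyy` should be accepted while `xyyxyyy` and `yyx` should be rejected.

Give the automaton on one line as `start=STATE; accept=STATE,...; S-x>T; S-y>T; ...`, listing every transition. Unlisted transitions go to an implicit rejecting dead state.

start=q0; accept=q4; q0-x>q1; q0-y>q1; q1-x>q2; q1-y>q2; q2-x>q3; q2-y>q3; q3-x>q4; q3-y>q4; q4-x>q5; q4-y>q5; q5-x>q5; q5-y>q5

We only need to distinguish lengths 0, 1, …, 4, and '>4'. Chain q0 → q1 → q2 → q3 → q4 → q5 on every symbol, with q5 looping. Accepting states: {q4}.
A 6-state machine:
        x   y  
>  q0   q1  q1 
   q1   q2  q2 
   q2   q3  q3 
   q3   q4  q4 
 * q4   q5  q5 
   q5   q5  q5 
(> = start, * = accepting)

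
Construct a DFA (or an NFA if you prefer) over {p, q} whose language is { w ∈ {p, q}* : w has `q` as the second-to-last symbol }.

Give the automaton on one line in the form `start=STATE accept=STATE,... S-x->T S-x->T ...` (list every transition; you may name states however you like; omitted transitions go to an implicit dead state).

start=s0 accept=s5,s6 s0-p->s1 s0-q->s2 s1-p->s3 s1-q->s4 s2-p->s5 s2-q->s6 s3-p->s3 s3-q->s4 s4-p->s5 s4-q->s6 s5-p->s3 s5-q->s4 s6-p->s5 s6-q->s6

A DFA must remember the last 2 symbols (since which symbol is second-to-last isn't known until the input ends). Use one state per possible window of the last ≤2 symbols; accept from those whose window starts with `q`.
        p   q  
>  s0   s1  s2 
   s1   s3  s4 
   s2   s5  s6 
   s3   s3  s4 
   s4   s5  s6 
 * s5   s3  s4 
 * s6   s5  s6 
(> = start, * = accepting)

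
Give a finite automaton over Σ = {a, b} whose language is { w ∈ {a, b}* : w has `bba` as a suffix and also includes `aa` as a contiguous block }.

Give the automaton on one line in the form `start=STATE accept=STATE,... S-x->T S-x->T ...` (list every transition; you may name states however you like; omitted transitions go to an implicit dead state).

Build one automaton per condition and run them in lockstep. One (4 states) tracks how much of the suffix `bba` has currently been matched; the other (3 states) tracks whether and how much of `aa` has been seen. Each combined state is a pair, one component from each; accept when both components accept.
A 9-state machine:
        a   b  
>  s0   s1  s2 
   s1   s3  s2 
   s2   s1  s4 
   s3   s3  s5 
   s4   s6  s4 
   s5   s3  s7 
   s6   s3  s2 
   s7   s8  s7 
 * s8   s3  s5 
(> = start, * = accepting)

start=s0 accept=s8 s0-a->s1 s0-b->s2 s1-a->s3 s1-b->s2 s2-a->s1 s2-b->s4 s3-a->s3 s3-b->s5 s4-a->s6 s4-b->s4 s5-a->s3 s5-b->s7 s6-a->s3 s6-b->s2 s7-a->s8 s7-b->s7 s8-a->s3 s8-b->s5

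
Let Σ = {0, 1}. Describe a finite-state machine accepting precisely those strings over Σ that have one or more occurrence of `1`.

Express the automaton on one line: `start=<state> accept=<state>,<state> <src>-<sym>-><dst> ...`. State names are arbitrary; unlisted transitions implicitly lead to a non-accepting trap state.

start=A accept=B,C A-0->A A-1->B B-0->B B-1->C C-0->C C-1->C

Count `1`s, saturating at 2: state A means no `1` yet, B means one `1` seen, C means more than one. Each `1` increments (capped at C); other symbols loop. Accept from {B, C}.
A 3-state machine:
       0  1 
>  A   A  B 
 * B   B  C 
 * C   C  C 
(> = start, * = accepting)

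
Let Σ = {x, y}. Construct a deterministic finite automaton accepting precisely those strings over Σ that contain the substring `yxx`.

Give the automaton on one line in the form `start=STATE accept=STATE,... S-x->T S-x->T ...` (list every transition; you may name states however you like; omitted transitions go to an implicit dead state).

States q0..q2 record the length of the longest prefix of `yxx` that matches the current input suffix. Reaching q3 means `yxx` has been seen, and we stay there forever. Accept from q3.
        x   y  
>  q0   q0  q1 
   q1   q2  q1 
   q2   q3  q1 
 * q3   q3  q3 
(> = start, * = accepting)

start=q0 accept=q3 q0-x->q0 q0-y->q1 q1-x->q2 q1-y->q1 q2-x->q3 q2-y->q1 q3-x->q3 q3-y->q3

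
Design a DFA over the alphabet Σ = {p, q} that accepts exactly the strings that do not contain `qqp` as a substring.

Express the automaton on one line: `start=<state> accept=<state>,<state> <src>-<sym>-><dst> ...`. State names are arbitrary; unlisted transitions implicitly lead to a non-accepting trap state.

start=A accept=A,B,C A-p->A A-q->B B-p->A B-q->C C-p->D C-q->C D-p->D D-q->D

This is the complement of 'contains `qqp`'. Use the same substring-matching states — A through D holding how much of `qqp` has just been matched — but flip the accepting set: everything except the trap D accepts.
A 4-state machine:
       p  q 
>* A   A  B 
 * B   A  C 
 * C   D  C 
   D   D  D 
(> = start, * = accepting)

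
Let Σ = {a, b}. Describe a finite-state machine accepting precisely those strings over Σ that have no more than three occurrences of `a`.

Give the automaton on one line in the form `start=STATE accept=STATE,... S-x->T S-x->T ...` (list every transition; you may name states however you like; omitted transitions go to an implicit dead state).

start=q0 accept=q0,q1,q2,q3 q0-a->q1 q0-b->q0 q1-a->q2 q1-b->q1 q2-a->q3 q2-b->q2 q3-a->q4 q3-b->q3 q4-a->q4 q4-b->q4

Count `a`s, saturating at 4: states q0 through q3 mean 0 through 3 `a`s seen; q4 means more than 3. Each `a` increments (capped at q4); other symbols loop. Accept from {q0, q1, q2, q3}.
With 5 states:
        a   b  
>* q0   q1  q0 
 * q1   q2  q1 
 * q2   q3  q2 
 * q3   q4  q3 
   q4   q4  q4 
(> = start, * = accepting)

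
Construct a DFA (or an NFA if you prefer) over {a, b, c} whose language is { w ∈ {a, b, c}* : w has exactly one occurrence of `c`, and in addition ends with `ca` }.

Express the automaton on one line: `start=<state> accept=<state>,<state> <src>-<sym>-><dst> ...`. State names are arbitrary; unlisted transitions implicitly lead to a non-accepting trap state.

Handle the two conditions separately and then intersect. The first has 3 states tracking the count of `c`s, saturating at 2; the second has 3 states tracking how much of the suffix `ca` has currently been matched. A product state is a pair (one from each), accepting exactly when both do.
7 states suffice.
        a   b   c  
>  S0   S0  S0  S1 
   S1   S2  S3  S4 
 * S2   S3  S3  S4 
   S3   S3  S3  S4 
   S4   S5  S6  S4 
   S5   S6  S6  S4 
   S6   S6  S6  S4 
(> = start, * = accepting)

start=S0 accept=S2 S0-a->S0 S0-b->S0 S0-c->S1 S1-a->S2 S1-b->S3 S1-c->S4 S2-a->S3 S2-b->S3 S2-c->S4 S3-a->S3 S3-b->S3 S3-c->S4 S4-a->S5 S4-b->S6 S4-c->S4 S5-a->S6 S5-b->S6 S5-c->S4 S6-a->S6 S6-b->S6 S6-c->S4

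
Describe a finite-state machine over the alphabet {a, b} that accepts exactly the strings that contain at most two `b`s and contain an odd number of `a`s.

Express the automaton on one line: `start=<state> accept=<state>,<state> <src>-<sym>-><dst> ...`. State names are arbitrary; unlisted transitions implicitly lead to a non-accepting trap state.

start=q0 accept=q1,q3,q5 q0-a->q1 q0-b->q2 q1-a->q0 q1-b->q3 q2-a->q3 q2-b->q4 q3-a->q2 q3-b->q5 q4-a->q5 q4-b->q6 q5-a->q4 q5-b->q7 q6-a->q7 q6-b->q6 q7-a->q6 q7-b->q7

Handle the two conditions separately and then intersect. The first has 4 states tracking the count of `b`s, saturating at 3; the second has 2 states tracking the count of `a`s modulo 2. A product state is a pair (one from each), accepting exactly when both do.
An 8-state machine:
        a   b  
>  q0   q1  q2 
 * q1   q0  q3 
   q2   q3  q4 
 * q3   q2  q5 
   q4   q5  q6 
 * q5   q4  q7 
   q6   q7  q6 
   q7   q6  q7 
(> = start, * = accepting)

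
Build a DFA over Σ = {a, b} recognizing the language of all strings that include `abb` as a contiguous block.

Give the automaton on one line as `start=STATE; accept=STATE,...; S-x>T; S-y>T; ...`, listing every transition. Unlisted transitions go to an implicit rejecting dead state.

start=q0; accept=q3; q0-a>q1; q0-b>q0; q1-a>q1; q1-b>q2; q2-a>q1; q2-b>q3; q3-a>q3; q3-b>q3

States q0..q2 record the length of the longest prefix of `abb` that matches the current input suffix. Reaching q3 means `abb` has been seen, and we stay there forever. Accept from q3.
A 4-state machine:
        a   b  
>  q0   q1  q0 
   q1   q1  q2 
   q2   q1  q3 
 * q3   q3  q3 
(> = start, * = accepting)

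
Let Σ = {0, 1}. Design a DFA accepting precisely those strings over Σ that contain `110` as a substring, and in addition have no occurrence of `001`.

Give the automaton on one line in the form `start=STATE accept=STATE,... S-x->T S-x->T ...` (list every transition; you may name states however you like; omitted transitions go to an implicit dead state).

start=S0 accept=S5,S6,S7 S0-0->S1 S0-1->S2 S1-0->S3 S1-1->S2 S2-0->S1 S2-1->S4 S3-0->S3 S3-1->S3 S4-0->S5 S4-1->S4 S5-0->S6 S5-1->S7 S6-0->S6 S6-1->S3 S7-0->S5 S7-1->S7

Build one automaton per condition and run them in lockstep. The first has 4 states tracking whether and how much of `110` has been seen; the second has 4 states tracking partial matches of the forbidden pattern `001`. A product state is a pair (one from each), accepting exactly when both do. Equivalent product states are then merged.
        0   1  
>  S0   S1  S2 
   S1   S3  S2 
   S2   S1  S4 
   S3   S3  S3 
   S4   S5  S4 
 * S5   S6  S7 
 * S6   S6  S3 
 * S7   S5  S7 
(> = start, * = accepting)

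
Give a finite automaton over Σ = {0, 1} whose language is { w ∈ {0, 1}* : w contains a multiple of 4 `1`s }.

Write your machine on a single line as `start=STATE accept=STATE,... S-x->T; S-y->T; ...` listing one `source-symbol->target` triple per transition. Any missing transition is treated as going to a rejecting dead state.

start=q0; accept=q0; q0-0->q0; q0-1->q1; q1-0->q1; q1-1->q2; q2-0->q2; q2-1->q3; q3-0->q3; q3-1->q0

The only thing that matters is how many `1`s have appeared, reduced mod 4. Use one state per residue: q0 for 0, …, q3 for 3. Reading `1` moves to the next residue; anything else stays put. q0 is accepting.
A 4-state machine:
        0   1  
>* q0   q0  q1 
   q1   q1  q2 
   q2   q2  q3 
   q3   q3  q0 
(> = start, * = accepting)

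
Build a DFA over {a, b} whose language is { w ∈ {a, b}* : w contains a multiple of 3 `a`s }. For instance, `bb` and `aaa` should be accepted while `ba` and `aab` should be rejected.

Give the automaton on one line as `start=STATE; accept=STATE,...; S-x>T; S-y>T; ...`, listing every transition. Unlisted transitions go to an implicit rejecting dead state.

start=s0; accept=s0; s0-a>s1; s0-b>s0; s1-a>s2; s1-b>s1; s2-a>s0; s2-b>s2

Keep the running count of `a`s modulo 3: each `a` advances along the cycle s0 → s1 → s2 → s0 while other symbols loop. Accept at s0.
3 states suffice.
        a   b  
>* s0   s1  s0 
   s1   s2  s1 
   s2   s0  s2 
(> = start, * = accepting)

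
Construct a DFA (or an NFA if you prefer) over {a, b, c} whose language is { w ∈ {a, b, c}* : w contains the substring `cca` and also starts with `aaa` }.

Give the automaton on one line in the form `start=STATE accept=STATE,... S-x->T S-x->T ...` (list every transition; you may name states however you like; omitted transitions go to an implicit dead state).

Run two small machines in parallel and take their product. One (4 states) tracks whether and how much of `cca` has been seen; the other (5 states) tracks whether the input so far still matches the prefix `aaa`. Each combined state is a pair, one component from each; accept when both components accept. Minimizing collapses redundant product states.
        a   b   c  
>  S0   S1  S2  S2 
   S1   S3  S2  S2 
   S2   S2  S2  S2 
   S3   S4  S2  S2 
   S4   S4  S4  S5 
   S5   S4  S4  S6 
   S6   S7  S4  S6 
 * S7   S7  S7  S7 
(> = start, * = accepting)

start=S0 accept=S7 S0-a->S1 S0-b->S2 S0-c->S2 S1-a->S3 S1-b->S2 S1-c->S2 S2-a->S2 S2-b->S2 S2-c->S2 S3-a->S4 S3-b->S2 S3-c->S2 S4-a->S4 S4-b->S4 S4-c->S5 S5-a->S4 S5-b->S4 S5-c->S6 S6-a->S7 S6-b->S4 S6-c->S6 S7-a->S7 S7-b->S7 S7-c->S7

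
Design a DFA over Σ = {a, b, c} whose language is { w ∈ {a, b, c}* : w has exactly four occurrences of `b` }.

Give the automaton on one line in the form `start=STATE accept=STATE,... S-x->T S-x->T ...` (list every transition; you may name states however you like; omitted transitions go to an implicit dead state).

start=q0 accept=q4 q0-a->q0 q0-b->q1 q0-c->q0 q1-a->q1 q1-b->q2 q1-c->q1 q2-a->q2 q2-b->q3 q2-c->q2 q3-a->q3 q3-b->q4 q3-c->q3 q4-a->q4 q4-b->q5 q4-c->q4 q5-a->q5 q5-b->q5 q5-c->q5

Only the number of `b`s matters, and only up to 5. Make a chain q0 → q1 → q2 → q3 → q4 → q5 advanced by each `b` (with q5 absorbing); every other symbol self-loops. The accepting set is {q4}.
With 6 states:
        a   b   c  
>  q0   q0  q1  q0 
   q1   q1  q2  q1 
   q2   q2  q3  q2 
   q3   q3  q4  q3 
 * q4   q4  q5  q4 
   q5   q5  q5  q5 
(> = start, * = accepting)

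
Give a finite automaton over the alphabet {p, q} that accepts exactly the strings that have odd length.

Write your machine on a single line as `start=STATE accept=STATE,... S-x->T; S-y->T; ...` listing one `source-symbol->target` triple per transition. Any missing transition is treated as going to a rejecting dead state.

Count input length modulo 2: every symbol advances one step around the cycle S0 → S1 → S0. Accept at S1.
A 2-state machine:
        p   q  
>  S0   S1  S1 
 * S1   S0  S0 
(> = start, * = accepting)

start=S0; accept=S1; S0-p->S1; S0-q->S1; S1-p->S0; S1-q->S0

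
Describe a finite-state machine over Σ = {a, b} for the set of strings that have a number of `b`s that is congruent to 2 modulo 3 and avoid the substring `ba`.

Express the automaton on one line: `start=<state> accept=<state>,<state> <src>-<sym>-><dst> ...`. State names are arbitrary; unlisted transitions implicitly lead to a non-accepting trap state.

Handle the two conditions separately and then intersect. The first has 3 states tracking the count of `b`s modulo 3; the second has 3 states tracking partial matches of the forbidden pattern `ba`. A product state is a pair (one from each), accepting exactly when both do. Minimizing collapses redundant product states.
5 states suffice.
        a   b  
>  s0   s0  s1 
   s1   s2  s3 
   s2   s2  s2 
 * s3   s2  s4 
   s4   s2  s1 
(> = start, * = accepting)

start=s0 accept=s3 s0-a->s0 s0-b->s1 s1-a->s2 s1-b->s3 s2-a->s2 s2-b->s2 s3-a->s2 s3-b->s4 s4-a->s2 s4-b->s1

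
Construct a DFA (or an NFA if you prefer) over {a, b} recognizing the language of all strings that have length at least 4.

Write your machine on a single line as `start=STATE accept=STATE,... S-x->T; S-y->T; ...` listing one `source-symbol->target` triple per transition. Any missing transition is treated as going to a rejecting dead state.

We only need to distinguish lengths 0, 1, …, 4, and '>4'. Chain q0 → q1 → q2 → q3 → q4 → q5 on every symbol, with q5 looping. Accepting states: {q4, q5}.
6 states suffice.
        a   b  
>  q0   q1  q1 
   q1   q2  q2 
   q2   q3  q3 
   q3   q4  q4 
 * q4   q5  q5 
 * q5   q5  q5 
(> = start, * = accepting)

start=q0; accept=q4,q5; q0-a->q1; q0-b->q1; q1-a->q2; q1-b->q2; q2-a->q3; q2-b->q3; q3-a->q4; q3-b->q4; q4-a->q5; q4-b->q5; q5-a->q5; q5-b->q5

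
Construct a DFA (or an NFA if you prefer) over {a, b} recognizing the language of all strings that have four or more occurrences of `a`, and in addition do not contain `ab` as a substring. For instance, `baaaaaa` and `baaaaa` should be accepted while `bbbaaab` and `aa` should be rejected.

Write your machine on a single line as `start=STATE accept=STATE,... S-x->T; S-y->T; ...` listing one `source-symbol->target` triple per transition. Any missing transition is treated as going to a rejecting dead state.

start=q0; accept=q5; q0-a->q1; q0-b->q0; q1-a->q2; q1-b->q3; q2-a->q4; q2-b->q3; q3-a->q3; q3-b->q3; q4-a->q5; q4-b->q3; q5-a->q5; q5-b->q3

Run two small machines in parallel and take their product. The first has 6 states tracking the count of `a`s, saturating at 5; the second has 3 states tracking partial matches of the forbidden pattern `ab`. A product state is a pair (one from each), accepting exactly when both do. Equivalent product states are then merged.
        a   b  
>  q0   q1  q0 
   q1   q2  q3 
   q2   q4  q3 
   q3   q3  q3 
   q4   q5  q3 
 * q5   q5  q3 
(> = start, * = accepting)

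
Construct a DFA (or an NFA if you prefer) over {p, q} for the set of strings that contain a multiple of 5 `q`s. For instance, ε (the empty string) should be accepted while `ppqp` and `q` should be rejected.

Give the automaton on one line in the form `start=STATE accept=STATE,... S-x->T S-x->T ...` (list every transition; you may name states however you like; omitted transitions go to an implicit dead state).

start=s0 accept=s0 s0-p->s0 s0-q->s1 s1-p->s1 s1-q->s2 s2-p->s2 s2-q->s3 s3-p->s3 s3-q->s4 s4-p->s4 s4-q->s0

The only thing that matters is how many `q`s have appeared, reduced mod 5. Use one state per residue: s0 for 0, …, s4 for 4. Reading `q` moves to the next residue; anything else stays put. s0 is accepting.
5 states suffice.
        p   q  
>* s0   s0  s1 
   s1   s1  s2 
   s2   s2  s3 
   s3   s3  s4 
   s4   s4  s0 
(> = start, * = accepting)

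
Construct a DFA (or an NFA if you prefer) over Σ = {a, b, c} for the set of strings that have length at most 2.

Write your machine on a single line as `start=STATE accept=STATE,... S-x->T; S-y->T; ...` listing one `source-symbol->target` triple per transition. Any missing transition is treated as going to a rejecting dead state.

We only need to distinguish lengths 0, 1, …, 2, and '>2'. Chain S0 → S1 → S2 → S3 on every symbol, with S3 looping. Accepting states: {S0, S1, S2}.
4 states suffice.
        a   b   c  
>* S0   S1  S1  S1 
 * S1   S2  S2  S2 
 * S2   S3  S3  S3 
   S3   S3  S3  S3 
(> = start, * = accepting)

start=S0; accept=S0,S1,S2; S0-a->S1; S0-b->S1; S0-c->S1; S1-a->S2; S1-b->S2; S1-c->S2; S2-a->S3; S2-b->S3; S2-c->S3; S3-a->S3; S3-b->S3; S3-c->S3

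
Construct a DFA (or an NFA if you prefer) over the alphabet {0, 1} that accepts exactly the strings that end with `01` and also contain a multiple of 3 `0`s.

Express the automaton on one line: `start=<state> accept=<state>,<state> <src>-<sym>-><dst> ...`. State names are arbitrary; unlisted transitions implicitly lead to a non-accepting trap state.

Build one automaton per condition and run them in lockstep. One (3 states) tracks how much of the suffix `01` has currently been matched; the other (3 states) tracks the count of `0`s modulo 3. Each combined state is a pair, one component from each; accept when both components accept.
A 9-state machine:
       0  1 
>  A   B  A 
   B   C  D 
   C   E  F 
   D   C  G 
   E   B  H 
   F   E  I 
   G   C  G 
 * H   B  A 
   I   E  I 
(> = start, * = accepting)

start=A accept=H A-0->B A-1->A B-0->C B-1->D C-0->E C-1->F D-0->C D-1->G E-0->B E-1->H F-0->E F-1->I G-0->C G-1->G H-0->B H-1->A I-0->E I-1->I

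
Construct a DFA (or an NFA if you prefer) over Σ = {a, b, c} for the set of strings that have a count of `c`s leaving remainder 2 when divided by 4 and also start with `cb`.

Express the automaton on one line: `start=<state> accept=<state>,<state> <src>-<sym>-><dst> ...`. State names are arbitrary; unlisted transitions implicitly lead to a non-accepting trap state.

start=s0 accept=s6 s0-a->s1 s0-b->s1 s0-c->s2 s1-a->s1 s1-b->s1 s1-c->s3 s2-a->s3 s2-b->s4 s2-c->s5 s3-a->s3 s3-b->s3 s3-c->s5 s4-a->s4 s4-b->s4 s4-c->s6 s5-a->s5 s5-b->s5 s5-c->s7 s6-a->s6 s6-b->s6 s6-c->s8 s7-a->s7 s7-b->s7 s7-c->s1 s8-a->s8 s8-b->s8 s8-c->s9 s9-a->s9 s9-b->s9 s9-c->s4

Build one automaton per condition and run them in lockstep. One (4 states) tracks the count of `c`s modulo 4; the other (4 states) tracks whether the input so far still matches the prefix `cb`. Each combined state is a pair, one component from each; accept when both components accept.
A 10-state machine:
        a   b   c  
>  s0   s1  s1  s2 
   s1   s1  s1  s3 
   s2   s3  s4  s5 
   s3   s3  s3  s5 
   s4   s4  s4  s6 
   s5   s5  s5  s7 
 * s6   s6  s6  s8 
   s7   s7  s7  s1 
   s8   s8  s8  s9 
   s9   s9  s9  s4 
(> = start, * = accepting)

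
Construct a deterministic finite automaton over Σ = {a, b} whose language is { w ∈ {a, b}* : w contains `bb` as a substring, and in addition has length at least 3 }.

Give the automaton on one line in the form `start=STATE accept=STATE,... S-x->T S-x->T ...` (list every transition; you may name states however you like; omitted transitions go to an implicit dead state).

start=q0 accept=q8,q11 q0-a->q1 q0-b->q2 q1-a->q3 q1-b->q4 q2-a->q3 q2-b->q5 q3-a->q6 q3-b->q7 q4-a->q6 q4-b->q8 q5-a->q8 q5-b->q8 q6-a->q9 q6-b->q10 q7-a->q9 q7-b->q11 q8-a->q11 q8-b->q11 q9-a->q9 q9-b->q10 q10-a->q9 q10-b->q11 q11-a->q11 q11-b->q11

Handle the two conditions separately and then intersect. The first has 3 states tracking whether and how much of `bb` has been seen; the second has 5 states tracking the input length, saturating at 4. A product state is a pair (one from each), accepting exactly when both do.
With 12 states:
          a    b  
>  q0     q1   q2 
   q1     q3   q4 
   q2     q3   q5 
   q3     q6   q7 
   q4     q6   q8 
   q5     q8   q8 
   q6     q9  q10 
   q7     q9  q11 
 * q8    q11  q11 
   q9     q9  q10 
   q10    q9  q11 
 * q11   q11  q11 
(> = start, * = accepting)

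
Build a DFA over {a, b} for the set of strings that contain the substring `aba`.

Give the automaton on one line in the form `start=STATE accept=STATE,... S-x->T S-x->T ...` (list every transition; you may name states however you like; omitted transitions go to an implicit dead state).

Track how much of `aba` has been matched so far: state q0 is no progress, q3 is the absorbing accept state reached once `aba` has occurred. Intermediate states record partial matches; on a mismatch, fall back to the longest reusable overlap.
4 states suffice.
        a   b  
>  q0   q1  q0 
   q1   q1  q2 
   q2   q3  q0 
 * q3   q3  q3 
(> = start, * = accepting)

start=q0 accept=q3 q0-a->q1 q0-b->q0 q1-a->q1 q1-b->q2 q2-a->q3 q2-b->q0 q3-a->q3 q3-b->q3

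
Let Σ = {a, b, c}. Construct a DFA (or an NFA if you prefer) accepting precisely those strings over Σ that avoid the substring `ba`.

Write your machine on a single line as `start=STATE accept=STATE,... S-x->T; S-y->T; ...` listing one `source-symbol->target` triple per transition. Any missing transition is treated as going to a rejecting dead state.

start=q0; accept=q0,q1; q0-a->q0; q0-b->q1; q0-c->q0; q1-a->q2; q1-b->q1; q1-c->q0; q2-a->q2; q2-b->q2; q2-c->q2

This is the complement of 'contains `ba`'. Use the same substring-matching states — q0 through q2 holding how much of `ba` has just been matched — but flip the accepting set: everything except the trap q2 accepts.
With 3 states:
        a   b   c  
>* q0   q0  q1  q0 
 * q1   q2  q1  q0 
   q2   q2  q2  q2 
(> = start, * = accepting)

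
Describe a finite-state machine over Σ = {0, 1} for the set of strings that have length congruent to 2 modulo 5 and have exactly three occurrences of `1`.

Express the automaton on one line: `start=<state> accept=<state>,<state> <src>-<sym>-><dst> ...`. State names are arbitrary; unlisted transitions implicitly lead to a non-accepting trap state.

start=s0 accept=s20 s0-0->s1 s0-1->s2 s1-0->s3 s1-1->s4 s2-0->s4 s2-1->s5 s3-0->s6 s3-1->s7 s4-0->s7 s4-1->s8 s5-0->s8 s5-1->s9 s6-0->s10 s6-1->s11 s7-0->s11 s7-1->s12 s8-0->s12 s8-1->s13 s9-0->s13 s9-1->s14 s10-0->s0 s10-1->s15 s11-0->s15 s11-1->s16 s12-0->s16 s12-1->s17 s13-0->s17 s13-1->s14 s14-0->s14 s14-1->s14 s15-0->s2 s15-1->s18 s16-0->s18 s16-1->s19 s17-0->s19 s17-1->s14 s18-0->s5 s18-1->s20 s19-0->s20 s19-1->s14 s20-0->s9 s20-1->s14

Build one automaton per condition and run them in lockstep. One (5 states) tracks the input length modulo 5; the other (5 states) tracks the count of `1`s, saturating at 4. Each combined state is a pair, one component from each; accept when both components accept. Minimizing collapses redundant product states.
          0    1  
>  s0     s1   s2 
   s1     s3   s4 
   s2     s4   s5 
   s3     s6   s7 
   s4     s7   s8 
   s5     s8   s9 
   s6    s10  s11 
   s7    s11  s12 
   s8    s12  s13 
   s9    s13  s14 
   s10    s0  s15 
   s11   s15  s16 
   s12   s16  s17 
   s13   s17  s14 
   s14   s14  s14 
   s15    s2  s18 
   s16   s18  s19 
   s17   s19  s14 
   s18    s5  s20 
   s19   s20  s14 
 * s20    s9  s14 
(> = start, * = accepting)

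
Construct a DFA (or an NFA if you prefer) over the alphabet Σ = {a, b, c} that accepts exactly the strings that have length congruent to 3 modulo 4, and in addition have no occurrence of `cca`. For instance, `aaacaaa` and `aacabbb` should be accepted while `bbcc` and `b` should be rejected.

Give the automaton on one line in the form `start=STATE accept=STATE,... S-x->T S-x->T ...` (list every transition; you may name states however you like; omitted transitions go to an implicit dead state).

Build one automaton per condition and run them in lockstep. One (4 states) tracks the input length modulo 4; the other (4 states) tracks partial matches of the forbidden pattern `cca`. Each combined state is a pair, one component from each; accept when both components accept. Minimizing collapses redundant product states.
With 13 states:
          a    b    c  
>  s0     s1   s1   s2 
   s1     s3   s3   s4 
   s2     s3   s3   s5 
   s3     s6   s6   s7 
   s4     s6   s6   s8 
   s5     s9   s6   s8 
 * s6     s0   s0  s10 
 * s7     s0   s0  s11 
 * s8     s9   s0  s11 
   s9     s9   s9   s9 
   s10    s1   s1  s12 
   s11    s9   s1  s12 
   s12    s9   s3   s5 
(> = start, * = accepting)

start=s0 accept=s6,s7,s8 s0-a->s1 s0-b->s1 s0-c->s2 s1-a->s3 s1-b->s3 s1-c->s4 s2-a->s3 s2-b->s3 s2-c->s5 s3-a->s6 s3-b->s6 s3-c->s7 s4-a->s6 s4-b->s6 s4-c->s8 s5-a->s9 s5-b->s6 s5-c->s8 s6-a->s0 s6-b->s0 s6-c->s10 s7-a->s0 s7-b->s0 s7-c->s11 s8-a->s9 s8-b->s0 s8-c->s11 s9-a->s9 s9-b->s9 s9-c->s9 s10-a->s1 s10-b->s1 s10-c->s12 s11-a->s9 s11-b->s1 s11-c->s12 s12-a->s9 s12-b->s3 s12-c->s5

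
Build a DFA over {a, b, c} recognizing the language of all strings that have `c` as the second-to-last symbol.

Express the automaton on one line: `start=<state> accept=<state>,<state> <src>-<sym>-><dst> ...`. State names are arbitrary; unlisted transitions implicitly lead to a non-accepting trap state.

start=S0 accept=S10,S11,S12 S0-a->S1 S0-b->S2 S0-c->S3 S1-a->S4 S1-b->S5 S1-c->S6 S2-a->S7 S2-b->S8 S2-c->S9 S3-a->S10 S3-b->S11 S3-c->S12 S4-a->S4 S4-b->S5 S4-c->S6 S5-a->S7 S5-b->S8 S5-c->S9 S6-a->S10 S6-b->S11 S6-c->S12 S7-a->S4 S7-b->S5 S7-c->S6 S8-a->S7 S8-b->S8 S8-c->S9 S9-a->S10 S9-b->S11 S9-c->S12 S10-a->S4 S10-b->S5 S10-c->S6 S11-a->S7 S11-b->S8 S11-c->S9 S12-a->S10 S12-b->S11 S12-c->S12

A DFA must remember the last 2 symbols (since which symbol is second-to-last isn't known until the input ends). Use one state per possible window of the last ≤2 symbols; accept from those whose window starts with `c`.
A 13-state machine:
          a    b    c  
>  S0     S1   S2   S3 
   S1     S4   S5   S6 
   S2     S7   S8   S9 
   S3    S10  S11  S12 
   S4     S4   S5   S6 
   S5     S7   S8   S9 
   S6    S10  S11  S12 
   S7     S4   S5   S6 
   S8     S7   S8   S9 
   S9    S10  S11  S12 
 * S10    S4   S5   S6 
 * S11    S7   S8   S9 
 * S12   S10  S11  S12 
(> = start, * = accepting)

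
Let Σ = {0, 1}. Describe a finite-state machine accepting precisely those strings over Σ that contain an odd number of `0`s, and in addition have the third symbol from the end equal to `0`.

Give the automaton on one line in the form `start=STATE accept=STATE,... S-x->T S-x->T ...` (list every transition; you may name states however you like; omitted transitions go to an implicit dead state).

Build one automaton per condition and run them in lockstep. One (2 states) tracks the count of `0`s modulo 2; the other (15 states) tracks the last 3 symbols read. Each combined state is a pair, one component from each; accept when both components accept. After merging equivalent states the machine shrinks.
With 12 states:
          0    1  
>  q0     q1   q0 
   q1     q2   q3 
   q2     q4   q5 
   q3     q6   q7 
 * q4     q2   q8 
   q5     q9   q0 
   q6    q10   q5 
 * q7     q6  q11 
 * q8     q6   q7 
 * q9     q2   q3 
   q10    q2   q8 
   q11    q6  q11 
(> = start, * = accepting)

start=q0 accept=q4,q7,q8,q9 q0-0->q1 q0-1->q0 q1-0->q2 q1-1->q3 q2-0->q4 q2-1->q5 q3-0->q6 q3-1->q7 q4-0->q2 q4-1->q8 q5-0->q9 q5-1->q0 q6-0->q10 q6-1->q5 q7-0->q6 q7-1->q11 q8-0->q6 q8-1->q7 q9-0->q2 q9-1->q3 q10-0->q2 q10-1->q8 q11-0->q6 q11-1->q11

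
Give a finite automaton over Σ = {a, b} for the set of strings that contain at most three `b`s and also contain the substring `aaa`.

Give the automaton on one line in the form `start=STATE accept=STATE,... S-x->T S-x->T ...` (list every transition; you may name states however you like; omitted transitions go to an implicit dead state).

start=s0 accept=s6,s10,s14,s16 s0-a->s1 s0-b->s2 s1-a->s3 s1-b->s2 s2-a->s4 s2-b->s5 s3-a->s6 s3-b->s2 s4-a->s7 s4-b->s5 s5-a->s8 s5-b->s9 s6-a->s6 s6-b->s10 s7-a->s10 s7-b->s5 s8-a->s11 s8-b->s9 s9-a->s12 s9-b->s13 s10-a->s10 s10-b->s14 s11-a->s14 s11-b->s9 s12-a->s15 s12-b->s13 s13-a->s13 s13-b->s13 s14-a->s14 s14-b->s16 s15-a->s16 s15-b->s13 s16-a->s16 s16-b->s13

Build one automaton per condition and run them in lockstep. One (5 states) tracks the count of `b`s, saturating at 4; the other (4 states) tracks whether and how much of `aaa` has been seen. Each combined state is a pair, one component from each; accept when both components accept. After merging equivalent states the machine shrinks.
          a    b  
>  s0     s1   s2 
   s1     s3   s2 
   s2     s4   s5 
   s3     s6   s2 
   s4     s7   s5 
   s5     s8   s9 
 * s6     s6  s10 
   s7    s10   s5 
   s8    s11   s9 
   s9    s12  s13 
 * s10   s10  s14 
   s11   s14   s9 
   s12   s15  s13 
   s13   s13  s13 
 * s14   s14  s16 
   s15   s16  s13 
 * s16   s16  s13 
(> = start, * = accepting)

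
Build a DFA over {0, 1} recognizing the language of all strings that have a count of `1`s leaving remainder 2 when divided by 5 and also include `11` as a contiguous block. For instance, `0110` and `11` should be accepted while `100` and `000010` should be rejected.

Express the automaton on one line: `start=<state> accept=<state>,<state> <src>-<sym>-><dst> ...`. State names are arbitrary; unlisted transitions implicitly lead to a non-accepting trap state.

start=q0 accept=q3 q0-0->q0 q0-1->q1 q1-0->q2 q1-1->q3 q2-0->q2 q2-1->q4 q3-0->q3 q3-1->q5 q4-0->q6 q4-1->q5 q5-0->q5 q5-1->q7 q6-0->q6 q6-1->q8 q7-0->q7 q7-1->q9 q8-0->q10 q8-1->q7 q9-0->q9 q9-1->q11 q10-0->q10 q10-1->q12 q11-0->q11 q11-1->q3 q12-0->q13 q12-1->q9 q13-0->q13 q13-1->q14 q14-0->q0 q14-1->q11

Handle the two conditions separately and then intersect. The first has 5 states tracking the count of `1`s modulo 5; the second has 3 states tracking whether and how much of `11` has been seen. A product state is a pair (one from each), accepting exactly when both do.
A 15-state machine:
          0    1  
>  q0     q0   q1 
   q1     q2   q3 
   q2     q2   q4 
 * q3     q3   q5 
   q4     q6   q5 
   q5     q5   q7 
   q6     q6   q8 
   q7     q7   q9 
   q8    q10   q7 
   q9     q9  q11 
   q10   q10  q12 
   q11   q11   q3 
   q12   q13   q9 
   q13   q13  q14 
   q14    q0  q11 
(> = start, * = accepting)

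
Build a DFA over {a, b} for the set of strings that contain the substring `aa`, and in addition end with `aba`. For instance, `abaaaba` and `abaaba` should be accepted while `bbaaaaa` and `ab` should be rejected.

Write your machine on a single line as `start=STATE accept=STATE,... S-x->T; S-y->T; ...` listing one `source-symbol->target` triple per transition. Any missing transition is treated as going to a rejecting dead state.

start=s0; accept=s6; s0-a->s1; s0-b->s0; s1-a->s2; s1-b->s3; s2-a->s2; s2-b->s4; s3-a->s5; s3-b->s0; s4-a->s6; s4-b->s7; s5-a->s2; s5-b->s3; s6-a->s2; s6-b->s4; s7-a->s2; s7-b->s7

Build one automaton per condition and run them in lockstep. The first has 3 states tracking whether and how much of `aa` has been seen; the second has 4 states tracking how much of the suffix `aba` has currently been matched. A product state is a pair (one from each), accepting exactly when both do.
An 8-state machine:
        a   b  
>  s0   s1  s0 
   s1   s2  s3 
   s2   s2  s4 
   s3   s5  s0 
   s4   s6  s7 
   s5   s2  s3 
 * s6   s2  s4 
   s7   s2  s7 
(> = start, * = accepting)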